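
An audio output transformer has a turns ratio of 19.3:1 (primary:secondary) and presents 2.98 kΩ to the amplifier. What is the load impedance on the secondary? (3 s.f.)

Z_s ≈ 8.00 Ω

Z_s = Z_p/(N_p/N_s)² = 2980/19.3² = 8.00 Ω.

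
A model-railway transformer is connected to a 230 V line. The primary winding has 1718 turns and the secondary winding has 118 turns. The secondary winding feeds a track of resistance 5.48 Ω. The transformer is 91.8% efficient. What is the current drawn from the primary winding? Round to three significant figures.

I_p ≈ 0.216 A

V_s = 230 × 118/1718 = 15.797 V.
I_s = V_s/R = 15.797/5.48 = 2.8827 A.
P_out = V_s I_s = 15.797 × 2.8827 = 45.540 W.
P_in = P_out/η = 45.540/0.918 = 49.608 W.
I_p = P_in/V_p = 49.608/230 = 0.216 A.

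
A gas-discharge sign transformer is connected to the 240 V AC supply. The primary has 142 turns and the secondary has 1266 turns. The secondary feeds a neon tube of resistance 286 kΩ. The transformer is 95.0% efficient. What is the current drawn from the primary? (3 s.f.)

I_p ≈ 0.0702 A

V_s = 240 × 1266/142 = 2139.7 V.
I_s = V_s/R = 2139.7/286000 = 0.0074815 A.
P_out = V_s I_s = 2139.7 × 0.0074815 = 16.008 W.
P_in = P_out/η = 16.008/0.950 = 16.851 W.
I_p = P_in/V_p = 16.851/240 = 0.0702 A.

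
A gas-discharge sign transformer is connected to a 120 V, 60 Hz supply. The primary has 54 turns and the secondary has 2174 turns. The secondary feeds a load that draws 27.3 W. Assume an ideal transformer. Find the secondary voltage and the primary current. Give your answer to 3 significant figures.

V_s ≈ 4830 V, I_p ≈ 0.228 A

V_s = V_p × N_s/N_p = 120 × 2174/54 = 4831.1 V.
I_s = P/V_s = 27.3/4831.1 = 0.0056509 A.
I_p = I_s × N_s/N_p = 0.0056509 × 2174/54 = 0.228 A.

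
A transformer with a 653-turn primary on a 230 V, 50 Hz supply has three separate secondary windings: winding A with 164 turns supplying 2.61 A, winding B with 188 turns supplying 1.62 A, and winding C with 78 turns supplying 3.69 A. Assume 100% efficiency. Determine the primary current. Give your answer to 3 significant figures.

V_A = 230 × 164/653 = 57.764 V; V_B = 230 × 188/653 = 66.217 V; V_C = 230 × 78/653 = 27.473 V.
P_out = V_A I_A + V_B I_B + V_C I_C = 57.764×2.61 + 66.217×1.62 + 27.473×3.69 = 150.76 + 107.27 + 101.38 = 359.41 W.
Ideal ⇒ P_in = P_out, so I_p = P_out/V_p = 359.41/230 = 1.56 A.

I_p ≈ 1.56 A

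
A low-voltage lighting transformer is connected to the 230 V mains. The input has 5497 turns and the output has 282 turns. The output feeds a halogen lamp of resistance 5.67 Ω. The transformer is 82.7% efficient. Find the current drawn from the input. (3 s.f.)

I_in ≈ 0.129 A

V_out = 230 × 282/5497 = 11.799 V.
I_out = V_out/R = 11.799/5.67 = 2.0810 A.
P_out = V_out I_out = 11.799 × 2.0810 = 24.554 W.
P_in = P_out/η = 24.554/0.827 = 29.690 W.
I_in = P_in/V_in = 29.690/230 = 0.129 A.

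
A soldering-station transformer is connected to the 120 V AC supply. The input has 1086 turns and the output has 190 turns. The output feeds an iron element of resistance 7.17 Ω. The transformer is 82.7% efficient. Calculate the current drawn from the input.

V_out = 120 × 190/1086 = 20.994 V.
I_out = V_out/R = 20.994/7.17 = 2.9281 A.
P_out = V_out I_out = 20.994 × 2.9281 = 61.474 W.
P_in = P_out/η = 61.474/0.827 = 74.334 W.
I_in = P_in/V_in = 74.334/120 = 0.619 A.

I_in ≈ 0.619 A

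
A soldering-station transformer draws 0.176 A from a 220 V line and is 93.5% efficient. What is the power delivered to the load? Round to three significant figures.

P_out ≈ 36.2 W

P_in = V_p I_p = 220 × 0.176 = 38.720 W.
P_out = η P_in = 0.935 × 38.720 = 36.2 W.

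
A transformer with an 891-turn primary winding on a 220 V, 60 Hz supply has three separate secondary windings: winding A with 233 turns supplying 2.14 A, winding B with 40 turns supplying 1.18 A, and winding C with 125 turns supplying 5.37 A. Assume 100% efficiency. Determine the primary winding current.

V_A = 220 × 233/891 = 57.531 V; V_B = 220 × 40/891 = 9.8765 V; V_C = 220 × 125/891 = 30.864 V.
P_out = V_A I_A + V_B I_B + V_C I_C = 57.531×2.14 + 9.8765×1.18 + 30.864×5.37 = 123.12 + 11.654 + 165.74 = 300.51 W.
Ideal ⇒ P_in = P_out, so I_p = P_out/V_p = 300.51/220 = 1.37 A.

I_p ≈ 1.37 A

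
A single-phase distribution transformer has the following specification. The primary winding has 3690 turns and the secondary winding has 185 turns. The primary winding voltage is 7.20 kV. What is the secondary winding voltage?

V_s ≈ 361 V

V_s/V_p = N_s/N_p, so V_s = 7200 × 185/3690 = 361 V.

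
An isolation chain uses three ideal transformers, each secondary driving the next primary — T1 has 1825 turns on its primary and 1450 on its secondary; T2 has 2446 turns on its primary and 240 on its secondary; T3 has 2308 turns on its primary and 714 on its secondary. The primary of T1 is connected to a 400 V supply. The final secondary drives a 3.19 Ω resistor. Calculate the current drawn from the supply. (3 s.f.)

I_supply ≈ 0.0729 A

Secondary of T1: V = 400.00 × 1450/1825 = 317.81 V.
Secondary of T2: V = 317.81 × 240/2446 = 31.183 V.
Secondary of T3: V = 31.183 × 714/2308 = 9.6468 V.
I_load = 9.6468/3.19 = 3.0241 A, so P_out = 9.6468 × 3.0241 = 29.173 W.
All ideal ⇒ P_in = P_out, so I_supply = 29.173/400 = 0.0729 A.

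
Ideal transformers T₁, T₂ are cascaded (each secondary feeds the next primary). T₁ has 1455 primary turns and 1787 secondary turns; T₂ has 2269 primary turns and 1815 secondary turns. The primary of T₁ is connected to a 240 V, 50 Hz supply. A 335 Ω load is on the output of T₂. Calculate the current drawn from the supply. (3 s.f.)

I_supply ≈ 0.691 A

After T₁: V = 240.00 × 1787/1455 = 294.76 V.
After T₂: V = 294.76 × 1815/2269 = 235.78 V.
I_load = 235.78/335 = 0.70383 A, so P_out = 235.78 × 0.70383 = 165.95 W.
All ideal ⇒ P_in = P_out, so I_supply = 165.95/240 = 0.691 A.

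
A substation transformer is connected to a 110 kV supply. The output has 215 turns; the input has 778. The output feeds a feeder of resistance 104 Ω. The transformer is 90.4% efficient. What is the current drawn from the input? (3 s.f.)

V_out = 110000 × 215/778 = 30398 V.
I_out = V_out/R = 30398/104 = 292.29 A.
P_out = V_out I_out = 30398 × 292.29 = 8.8853×10^6 W.
P_in = P_out/η = 8.8853×10^6/0.904 = 9.8288×10^6 W.
I_in = P_in/V_in = 9.8288×10^6/110000 = 89.4 A.

I_in ≈ 89.4 A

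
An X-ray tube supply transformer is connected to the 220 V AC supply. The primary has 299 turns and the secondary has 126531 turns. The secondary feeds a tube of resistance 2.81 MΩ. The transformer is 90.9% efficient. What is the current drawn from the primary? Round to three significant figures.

I_p ≈ 15.4 A

V_s = 220 × 126531/299 = 93100 V.
I_s = V_s/R = 93100/(2.81×10^6) = 0.033132 A.
P_out = V_s I_s = 93100 × 0.033132 = 3084.5 W.
P_in = P_out/η = 3084.5/0.909 = 3393.3 W.
I_p = P_in/V_p = 3393.3/220 = 15.4 A.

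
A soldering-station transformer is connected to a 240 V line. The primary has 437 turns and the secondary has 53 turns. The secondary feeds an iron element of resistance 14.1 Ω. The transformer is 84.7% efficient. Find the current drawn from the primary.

I_p ≈ 0.296 A

V_s = 240 × 53/437 = 29.108 V.
I_s = V_s/R = 29.108/14.1 = 2.0644 A.
P_out = V_s I_s = 29.108 × 2.0644 = 60.089 W.
P_in = P_out/η = 60.089/0.847 = 70.943 W.
I_p = P_in/V_p = 70.943/240 = 0.296 A.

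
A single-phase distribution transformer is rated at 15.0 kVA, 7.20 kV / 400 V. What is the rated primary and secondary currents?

I_p = S/V_p = 15000/7200 = 2.08 A.
I_s = S/V_s = 15000/400 = 37.5 A.

I_p ≈ 2.08 A, I_s ≈ 37.5 A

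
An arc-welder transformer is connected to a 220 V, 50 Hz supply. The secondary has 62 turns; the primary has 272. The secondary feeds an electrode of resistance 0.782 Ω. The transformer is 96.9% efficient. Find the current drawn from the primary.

V_s = 220 × 62/272 = 50.147 V.
I_s = V_s/R = 50.147/0.782 = 64.127 A.
P_out = V_s I_s = 50.147 × 64.127 = 3215.8 W.
P_in = P_out/η = 3215.8/0.969 = 3318.6 W.
I_p = P_in/V_p = 3318.6/220 = 15.1 A.

I_p ≈ 15.1 A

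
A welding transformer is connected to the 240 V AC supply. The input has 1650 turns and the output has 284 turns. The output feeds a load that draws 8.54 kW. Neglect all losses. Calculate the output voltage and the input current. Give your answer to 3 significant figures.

V_out ≈ 41.3 V, I_in ≈ 35.6 A

V_out = V_in × N_out/N_in = 240 × 284/1650 = 41.309 V.
I_out = P/V_out = 8540/41.309 = 206.73 A.
I_in = I_out × N_out/N_in = 206.73 × 284/1650 = 35.6 A.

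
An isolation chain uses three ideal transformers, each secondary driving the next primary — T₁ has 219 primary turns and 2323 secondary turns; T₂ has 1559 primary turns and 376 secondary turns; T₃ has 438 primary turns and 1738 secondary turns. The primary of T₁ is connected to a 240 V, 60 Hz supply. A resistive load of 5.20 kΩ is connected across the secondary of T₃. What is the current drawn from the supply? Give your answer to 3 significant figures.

I_supply ≈ 4.76 A

Secondary of T₁: V = 240.00 × 2323/219 = 2545.8 V.
Secondary of T₂: V = 2545.8 × 376/1559 = 613.99 V.
Secondary of T₃: V = 613.99 × 1738/438 = 2436.3 V.
I_load = 2436.3/5200 = 0.46852 A, so P_out = 2436.3 × 0.46852 = 1141.5 W.
All ideal ⇒ P_in = P_out, so I_supply = 1141.5/240 = 4.76 A.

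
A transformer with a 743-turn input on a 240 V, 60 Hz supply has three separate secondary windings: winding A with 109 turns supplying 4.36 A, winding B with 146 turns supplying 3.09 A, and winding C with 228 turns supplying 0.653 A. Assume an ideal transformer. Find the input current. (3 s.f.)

V_A = 240 × 109/743 = 35.209 V; V_B = 240 × 146/743 = 47.160 V; V_C = 240 × 228/743 = 73.647 V.
P_out = V_A I_A + V_B I_B + V_C I_C = 35.209×4.36 + 47.160×3.09 + 73.647×0.653 = 153.51 + 145.72 + 48.092 = 347.33 W.
Ideal ⇒ P_in = P_out, so I_in = P_out/V_in = 347.33/240 = 1.45 A.

I_in ≈ 1.45 A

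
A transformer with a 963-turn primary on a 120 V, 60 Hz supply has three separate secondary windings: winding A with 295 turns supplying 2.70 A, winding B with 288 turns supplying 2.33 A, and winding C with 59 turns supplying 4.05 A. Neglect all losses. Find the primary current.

I_p ≈ 1.77 A

V_A = 120 × 295/963 = 36.760 V; V_B = 120 × 288/963 = 35.888 V; V_C = 120 × 59/963 = 7.3520 V.
P_out = V_A I_A + V_B I_B + V_C I_C = 36.760×2.70 + 35.888×2.33 + 7.3520×4.05 = 99.252 + 83.619 + 29.776 = 212.65 W.
Ideal ⇒ P_in = P_out, so I_p = P_out/V_p = 212.65/120 = 1.77 A.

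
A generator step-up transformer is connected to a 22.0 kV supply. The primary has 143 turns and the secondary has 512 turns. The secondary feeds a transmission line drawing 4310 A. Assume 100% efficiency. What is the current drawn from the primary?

I_p ≈ 15400 A

For an ideal transformer I_p N_p = I_s N_s, so I_p = 4310 × 512/143 = 15400 A.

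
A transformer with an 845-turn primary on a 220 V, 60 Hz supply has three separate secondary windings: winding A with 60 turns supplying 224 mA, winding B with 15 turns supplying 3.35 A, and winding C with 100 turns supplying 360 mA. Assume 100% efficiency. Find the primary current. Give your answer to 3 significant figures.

I_p ≈ 0.118 A

V_A = 220 × 60/845 = 15.621 V; V_B = 220 × 15/845 = 3.9053 V; V_C = 220 × 100/845 = 26.036 V.
P_out = V_A I_A + V_B I_B + V_C I_C = 15.621×0.224 + 3.9053×3.35 + 26.036×0.360 = 3.4992 + 13.083 + 9.3728 = 25.955 W.
Ideal ⇒ P_in = P_out, so I_p = P_out/V_p = 25.955/220 = 0.118 A.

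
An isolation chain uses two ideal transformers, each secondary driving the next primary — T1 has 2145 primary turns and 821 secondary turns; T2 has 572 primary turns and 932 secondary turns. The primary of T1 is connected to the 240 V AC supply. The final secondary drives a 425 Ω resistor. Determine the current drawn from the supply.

I_supply ≈ 0.220 A

Secondary of T1: V = 240.00 × 821/2145 = 91.860 V.
Secondary of T2: V = 91.860 × 932/572 = 149.67 V.
I_load = 149.67/425 = 0.35217 A, so P_out = 149.67 × 0.35217 = 52.711 W.
All ideal ⇒ P_in = P_out, so I_supply = 52.711/240 = 0.220 A.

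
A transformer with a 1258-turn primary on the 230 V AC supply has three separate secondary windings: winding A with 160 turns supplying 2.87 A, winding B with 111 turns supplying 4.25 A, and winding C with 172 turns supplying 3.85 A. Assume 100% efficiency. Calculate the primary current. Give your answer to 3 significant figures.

I_p ≈ 1.27 A

V_A = 230 × 160/1258 = 29.253 V; V_B = 230 × 111/1258 = 20.294 V; V_C = 230 × 172/1258 = 31.447 V.
P_out = V_A I_A + V_B I_B + V_C I_C = 29.253×2.87 + 20.294×4.25 + 31.447×3.85 = 83.955 + 86.250 + 121.07 = 291.28 W.
Ideal ⇒ P_in = P_out, so I_p = P_out/V_p = 291.28/230 = 1.27 A.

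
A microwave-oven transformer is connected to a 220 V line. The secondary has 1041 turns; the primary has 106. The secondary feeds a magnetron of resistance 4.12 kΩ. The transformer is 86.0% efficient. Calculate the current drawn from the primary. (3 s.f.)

V_s = 220 × 1041/106 = 2160.6 V.
I_s = V_s/R = 2160.6/4120 = 0.52441 A.
P_out = V_s I_s = 2160.6 × 0.52441 = 1133.0 W.
P_in = P_out/η = 1133.0/0.860 = 1317.5 W.
I_p = P_in/V_p = 1317.5/220 = 5.99 A.

I_p ≈ 5.99 A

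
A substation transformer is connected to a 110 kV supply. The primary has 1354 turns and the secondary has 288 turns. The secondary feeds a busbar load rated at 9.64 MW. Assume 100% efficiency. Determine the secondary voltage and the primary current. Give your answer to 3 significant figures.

V_s = V_p × N_s/N_p = 110000 × 288/1354 = 23397 V.
I_s = P/V_s = 9.64×10^6/23397 = 412.01 A.
I_p = I_s × N_s/N_p = 412.01 × 288/1354 = 87.6 A.

V_s ≈ 23400 V, I_p ≈ 87.6 A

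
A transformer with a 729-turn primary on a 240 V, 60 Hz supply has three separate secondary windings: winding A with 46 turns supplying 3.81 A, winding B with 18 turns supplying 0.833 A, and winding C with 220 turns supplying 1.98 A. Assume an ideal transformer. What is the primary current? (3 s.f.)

V_A = 240 × 46/729 = 15.144 V; V_B = 240 × 18/729 = 5.9259 V; V_C = 240 × 220/729 = 72.428 V.
P_out = V_A I_A + V_B I_B + V_C I_C = 15.144×3.81 + 5.9259×0.833 + 72.428×1.98 = 57.699 + 4.9363 + 143.41 = 206.04 W.
Ideal ⇒ P_in = P_out, so I_p = P_out/V_p = 206.04/240 = 0.859 A.

I_p ≈ 0.859 A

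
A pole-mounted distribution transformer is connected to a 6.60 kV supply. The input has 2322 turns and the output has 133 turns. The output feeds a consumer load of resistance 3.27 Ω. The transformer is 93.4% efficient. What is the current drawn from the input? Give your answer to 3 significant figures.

I_in ≈ 7.09 A

V_out = 6600 × 133/2322 = 378.04 V.
I_out = V_out/R = 378.04/3.27 = 115.61 A.
P_out = V_out I_out = 378.04 × 115.61 = 43704 W.
P_in = P_out/η = 43704/0.934 = 46792 W.
I_in = P_in/V_in = 46792/6600 = 7.09 A.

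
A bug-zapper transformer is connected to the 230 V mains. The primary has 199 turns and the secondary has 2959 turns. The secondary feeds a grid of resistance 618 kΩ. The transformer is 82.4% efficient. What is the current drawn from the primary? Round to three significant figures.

V_s = 230 × 2959/199 = 3419.9 V.
I_s = V_s/R = 3419.9/618000 = 0.0055339 A.
P_out = V_s I_s = 3419.9 × 0.0055339 = 18.926 W.
P_in = P_out/η = 18.926/0.824 = 22.968 W.
I_p = P_in/V_p = 22.968/230 = 0.0999 A.

I_p ≈ 0.0999 A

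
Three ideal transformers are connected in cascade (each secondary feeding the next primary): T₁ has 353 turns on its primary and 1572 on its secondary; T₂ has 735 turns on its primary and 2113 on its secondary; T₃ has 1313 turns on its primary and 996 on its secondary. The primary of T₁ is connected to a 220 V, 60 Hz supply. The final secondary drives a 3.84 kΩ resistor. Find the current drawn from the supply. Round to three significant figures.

I_supply ≈ 5.40 A

After T₁: V = 220.00 × 1572/353 = 979.72 V.
After T₂: V = 979.72 × 2113/735 = 2816.5 V.
After T₃: V = 2816.5 × 996/1313 = 2136.5 V.
I_load = 2136.5/3840 = 0.55639 A, so P_out = 2136.5 × 0.55639 = 1188.7 W.
All ideal ⇒ P_in = P_out, so I_supply = 1188.7/220 = 5.40 A.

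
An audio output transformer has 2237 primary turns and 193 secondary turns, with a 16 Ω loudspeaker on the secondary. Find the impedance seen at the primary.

Z_p ≈ 2150 Ω

Z_p = (N_p/N_s)² × Z_s = (2237/193)² × 16 = 2150 Ω.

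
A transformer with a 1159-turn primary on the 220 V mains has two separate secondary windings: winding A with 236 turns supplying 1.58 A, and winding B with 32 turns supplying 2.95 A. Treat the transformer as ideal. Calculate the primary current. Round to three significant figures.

V_A = 220 × 236/1159 = 44.797 V; V_B = 220 × 32/1159 = 6.0742 V.
P_out = V_A I_A + V_B I_B = 44.797×1.58 + 6.0742×2.95 = 70.780 + 17.919 = 88.699 W.
Ideal ⇒ P_in = P_out, so I_p = P_out/V_p = 88.699/220 = 0.403 A.

I_p ≈ 0.403 A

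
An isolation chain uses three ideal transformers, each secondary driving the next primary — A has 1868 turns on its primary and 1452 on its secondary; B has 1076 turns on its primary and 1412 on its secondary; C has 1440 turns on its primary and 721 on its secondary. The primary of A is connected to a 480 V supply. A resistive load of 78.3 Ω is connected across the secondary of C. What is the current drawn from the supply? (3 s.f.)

I_supply ≈ 1.60 A

Secondary of A: V = 480.00 × 1452/1868 = 373.10 V.
Secondary of B: V = 373.10 × 1412/1076 = 489.61 V.
Secondary of C: V = 489.61 × 721/1440 = 245.15 V.
I_load = 245.15/78.3 = 3.1309 A, so P_out = 245.15 × 3.1309 = 767.52 W.
All ideal ⇒ P_in = P_out, so I_supply = 767.52/480 = 1.60 A.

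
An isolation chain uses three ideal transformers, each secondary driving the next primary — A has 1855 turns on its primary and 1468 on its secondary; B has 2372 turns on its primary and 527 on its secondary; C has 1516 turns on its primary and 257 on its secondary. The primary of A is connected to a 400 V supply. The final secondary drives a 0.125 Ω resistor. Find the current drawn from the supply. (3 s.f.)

I_supply ≈ 2.84 A

Secondary of A: V = 400.00 × 1468/1855 = 316.55 V.
Secondary of B: V = 316.55 × 527/2372 = 70.330 V.
Secondary of C: V = 70.330 × 257/1516 = 11.923 V.
I_load = 11.923/0.125 = 95.381 A, so P_out = 11.923 × 95.381 = 1137.2 W.
All ideal ⇒ P_in = P_out, so I_supply = 1137.2/400 = 2.84 A.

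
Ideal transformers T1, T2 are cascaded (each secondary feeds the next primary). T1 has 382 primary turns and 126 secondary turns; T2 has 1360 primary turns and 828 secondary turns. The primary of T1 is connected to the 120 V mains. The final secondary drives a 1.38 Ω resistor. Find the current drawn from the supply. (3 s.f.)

Secondary of T1: V = 120.00 × 126/382 = 39.581 V.
Secondary of T2: V = 39.581 × 828/1360 = 24.098 V.
I_load = 24.098/1.38 = 17.462 A, so P_out = 24.098 × 17.462 = 420.80 W.
All ideal ⇒ P_in = P_out, so I_supply = 420.80/120 = 3.51 A.

I_supply ≈ 3.51 A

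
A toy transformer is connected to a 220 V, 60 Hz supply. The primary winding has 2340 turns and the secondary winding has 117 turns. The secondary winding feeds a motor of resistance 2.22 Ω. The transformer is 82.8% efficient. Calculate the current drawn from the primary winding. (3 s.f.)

I_p ≈ 0.299 A

V_s = 220 × 117/2340 = 11.000 V.
I_s = V_s/R = 11.000/2.22 = 4.9550 A.
P_out = V_s I_s = 11.000 × 4.9550 = 54.505 W.
P_in = P_out/η = 54.505/0.828 = 65.827 W.
I_p = P_in/V_p = 65.827/220 = 0.299 A.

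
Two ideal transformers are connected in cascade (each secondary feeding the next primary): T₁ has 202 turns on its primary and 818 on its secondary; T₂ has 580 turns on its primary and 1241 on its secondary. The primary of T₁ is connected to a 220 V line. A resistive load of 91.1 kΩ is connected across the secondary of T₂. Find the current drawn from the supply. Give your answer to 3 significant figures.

Secondary of T₁: V = 220.00 × 818/202 = 890.89 V.
Secondary of T₂: V = 890.89 × 1241/580 = 1906.2 V.
I_load = 1906.2/91100 = 0.020924 A, so P_out = 1906.2 × 0.020924 = 39.886 W.
All ideal ⇒ P_in = P_out, so I_supply = 39.886/220 = 0.181 A.

I_supply ≈ 0.181 A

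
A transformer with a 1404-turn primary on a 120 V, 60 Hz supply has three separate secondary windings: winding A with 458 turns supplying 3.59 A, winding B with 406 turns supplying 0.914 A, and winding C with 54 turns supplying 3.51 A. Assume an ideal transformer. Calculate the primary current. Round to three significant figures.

I_p ≈ 1.57 A

V_A = 120 × 458/1404 = 39.145 V; V_B = 120 × 406/1404 = 34.701 V; V_C = 120 × 54/1404 = 4.6154 V.
P_out = V_A I_A + V_B I_B + V_C I_C = 39.145×3.59 + 34.701×0.914 + 4.6154×3.51 = 140.53 + 31.717 + 16.200 = 188.45 W.
Ideal ⇒ P_in = P_out, so I_p = P_out/V_p = 188.45/120 = 1.57 A.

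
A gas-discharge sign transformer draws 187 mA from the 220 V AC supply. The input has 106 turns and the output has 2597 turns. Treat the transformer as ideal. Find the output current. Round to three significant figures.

I_out ≈ 0.00763 A

I_out/I_in = N_in/N_out, so I_out = 0.187 × 106/2597 = 0.00763 A.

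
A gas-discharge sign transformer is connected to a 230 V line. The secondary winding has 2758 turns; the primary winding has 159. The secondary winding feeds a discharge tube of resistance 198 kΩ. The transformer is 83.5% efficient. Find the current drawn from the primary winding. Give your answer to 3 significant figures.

I_p ≈ 0.419 A

V_s = 230 × 2758/159 = 3989.6 V.
I_s = V_s/R = 3989.6/198000 = 0.020149 A.
P_out = V_s I_s = 3989.6 × 0.020149 = 80.387 W.
P_in = P_out/η = 80.387/0.835 = 96.272 W.
I_p = P_in/V_p = 96.272/230 = 0.419 A.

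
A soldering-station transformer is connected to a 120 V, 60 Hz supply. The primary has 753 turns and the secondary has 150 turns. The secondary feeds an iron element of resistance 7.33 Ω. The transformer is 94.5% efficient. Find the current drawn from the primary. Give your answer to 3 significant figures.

I_p ≈ 0.687 A

V_s = 120 × 150/753 = 23.904 V.
I_s = V_s/R = 23.904/7.33 = 3.2612 A.
P_out = V_s I_s = 23.904 × 3.2612 = 77.956 W.
P_in = P_out/η = 77.956/0.945 = 82.493 W.
I_p = P_in/V_p = 82.493/120 = 0.687 A.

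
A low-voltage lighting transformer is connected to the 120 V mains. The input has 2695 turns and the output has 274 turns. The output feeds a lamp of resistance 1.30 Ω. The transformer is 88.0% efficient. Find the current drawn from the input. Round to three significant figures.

I_in ≈ 1.08 A

V_out = 120 × 274/2695 = 12.200 V.
I_out = V_out/R = 12.200/1.30 = 9.3849 A.
P_out = V_out I_out = 12.200 × 9.3849 = 114.50 W.
P_in = P_out/η = 114.50/0.880 = 130.11 W.
I_in = P_in/V_in = 130.11/120 = 1.08 A.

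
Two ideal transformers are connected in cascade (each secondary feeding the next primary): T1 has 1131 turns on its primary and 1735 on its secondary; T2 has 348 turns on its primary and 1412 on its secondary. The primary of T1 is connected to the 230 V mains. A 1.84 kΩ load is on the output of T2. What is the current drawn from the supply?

After T1: V = 230.00 × 1735/1131 = 352.83 V.
After T2: V = 352.83 × 1412/348 = 1431.6 V.
I_load = 1431.6/1840 = 0.77804 A, so P_out = 1431.6 × 0.77804 = 1113.8 W.
All ideal ⇒ P_in = P_out, so I_supply = 1113.8/230 = 4.84 A.

I_supply ≈ 4.84 A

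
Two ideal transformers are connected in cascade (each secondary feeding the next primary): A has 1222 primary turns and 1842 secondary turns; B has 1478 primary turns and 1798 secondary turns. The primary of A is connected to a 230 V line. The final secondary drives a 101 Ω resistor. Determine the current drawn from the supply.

I_supply ≈ 7.66 A

Secondary of A: V = 230.00 × 1842/1222 = 346.69 V.
Secondary of B: V = 346.69 × 1798/1478 = 421.76 V.
I_load = 421.76/101 = 4.1758 A, so P_out = 421.76 × 4.1758 = 1761.2 W.
All ideal ⇒ P_in = P_out, so I_supply = 1761.2/230 = 7.66 A.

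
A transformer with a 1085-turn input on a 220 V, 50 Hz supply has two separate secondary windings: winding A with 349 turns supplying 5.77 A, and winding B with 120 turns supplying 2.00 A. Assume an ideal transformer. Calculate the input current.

V_A = 220 × 349/1085 = 70.765 V; V_B = 220 × 120/1085 = 24.332 V.
P_out = V_A I_A + V_B I_B = 70.765×5.77 + 24.332×2.00 = 408.31 + 48.664 = 456.98 W.
Ideal ⇒ P_in = P_out, so I_in = P_out/V_in = 456.98/220 = 2.08 A.

I_in ≈ 2.08 A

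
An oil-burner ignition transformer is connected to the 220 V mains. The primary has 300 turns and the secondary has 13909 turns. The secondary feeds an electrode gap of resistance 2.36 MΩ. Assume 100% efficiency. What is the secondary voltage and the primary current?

V_s ≈ 10200 V, I_p ≈ 0.200 A

V_s = V_p × N_s/N_p = 220 × 13909/300 = 10200 V.
I_s = V_s/R = 10200/(2.36×10^6) = 0.0043220 A.
I_p = I_s × N_s/N_p = 0.0043220 × 13909/300 = 0.200 A.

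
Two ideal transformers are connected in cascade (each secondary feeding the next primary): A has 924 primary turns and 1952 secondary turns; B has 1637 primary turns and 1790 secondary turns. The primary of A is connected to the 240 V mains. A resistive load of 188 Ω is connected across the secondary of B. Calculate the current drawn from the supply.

After A: V = 240.00 × 1952/924 = 507.01 V.
After B: V = 507.01 × 1790/1637 = 554.40 V.
I_load = 554.40/188 = 2.9489 A, so P_out = 554.40 × 2.9489 = 1634.9 W.
All ideal ⇒ P_in = P_out, so I_supply = 1634.9/240 = 6.81 A.

I_supply ≈ 6.81 A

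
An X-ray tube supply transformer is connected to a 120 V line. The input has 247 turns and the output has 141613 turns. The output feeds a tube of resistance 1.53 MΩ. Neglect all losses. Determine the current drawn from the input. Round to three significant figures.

V_out = V_in × N_out/N_in = 120 × 141613/247 = 68800 V.
I_out = V_out/R = 68800/(1.53×10^6) = 0.044967 A.
For an ideal transformer I_in N_in = I_out N_out, so I_in = 0.044967 × 141613/247 = 25.8 A.

I_in ≈ 25.8 A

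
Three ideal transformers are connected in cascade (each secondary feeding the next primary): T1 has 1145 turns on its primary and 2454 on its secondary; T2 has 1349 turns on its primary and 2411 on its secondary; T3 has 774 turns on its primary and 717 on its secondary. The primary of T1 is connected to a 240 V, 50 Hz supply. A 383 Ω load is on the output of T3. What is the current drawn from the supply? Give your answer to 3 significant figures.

After T1: V = 240.00 × 2454/1145 = 514.38 V.
After T2: V = 514.38 × 2411/1349 = 919.32 V.
After T3: V = 919.32 × 717/774 = 851.62 V.
I_load = 851.62/383 = 2.2235 A, so P_out = 851.62 × 2.2235 = 1893.6 W.
All ideal ⇒ P_in = P_out, so I_supply = 1893.6/240 = 7.89 A.

I_supply ≈ 7.89 A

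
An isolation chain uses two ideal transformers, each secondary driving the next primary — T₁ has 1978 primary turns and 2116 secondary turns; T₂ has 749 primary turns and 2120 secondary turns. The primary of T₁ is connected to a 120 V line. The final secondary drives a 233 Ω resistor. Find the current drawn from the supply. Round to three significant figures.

Secondary of T₁: V = 120.00 × 2116/1978 = 128.37 V.
Secondary of T₂: V = 128.37 × 2120/749 = 363.35 V.
I_load = 363.35/233 = 1.5594 A, so P_out = 363.35 × 1.5594 = 566.62 W.
All ideal ⇒ P_in = P_out, so I_supply = 566.62/120 = 4.72 A.

I_supply ≈ 4.72 A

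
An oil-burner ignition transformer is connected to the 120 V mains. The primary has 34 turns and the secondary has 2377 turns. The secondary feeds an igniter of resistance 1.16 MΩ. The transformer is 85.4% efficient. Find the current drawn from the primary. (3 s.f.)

V_s = 120 × 2377/34 = 8389.4 V.
I_s = V_s/R = 8389.4/(1.16×10^6) = 0.0072323 A.
P_out = V_s I_s = 8389.4 × 0.0072323 = 60.674 W.
P_in = P_out/η = 60.674/0.854 = 71.047 W.
I_p = P_in/V_p = 71.047/120 = 0.592 A.

I_p ≈ 0.592 A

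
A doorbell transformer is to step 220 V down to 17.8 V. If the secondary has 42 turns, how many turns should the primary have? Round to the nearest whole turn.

N_p/N_s = V_p/V_s, so N_p = 42 × 220/17.8 = 519.1 ≈ 519 turns.

N_p = 519 turns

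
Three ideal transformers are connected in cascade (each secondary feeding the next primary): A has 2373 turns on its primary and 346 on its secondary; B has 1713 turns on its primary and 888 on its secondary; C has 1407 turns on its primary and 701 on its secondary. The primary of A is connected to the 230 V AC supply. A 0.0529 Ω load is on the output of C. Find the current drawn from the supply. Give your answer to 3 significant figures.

I_supply ≈ 6.17 A

Secondary of A: V = 230.00 × 346/2373 = 33.536 V.
Secondary of B: V = 33.536 × 888/1713 = 17.384 V.
Secondary of C: V = 17.384 × 701/1407 = 8.6614 V.
I_load = 8.6614/0.0529 = 163.73 A, so P_out = 8.6614 × 163.73 = 1418.1 W.
All ideal ⇒ P_in = P_out, so I_supply = 1418.1/230 = 6.17 A.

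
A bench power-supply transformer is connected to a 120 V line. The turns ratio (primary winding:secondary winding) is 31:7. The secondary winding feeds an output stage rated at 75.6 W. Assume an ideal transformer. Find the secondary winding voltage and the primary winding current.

V_s ≈ 27.1 V, I_p ≈ 0.630 A

V_s = V_p × N_s/N_p = 120 × 7/31 = 27.097 V.
I_s = P/V_s = 75.6/27.097 = 2.7900 A.
I_p = I_s × N_s/N_p = 2.7900 × 7/31 = 0.630 A.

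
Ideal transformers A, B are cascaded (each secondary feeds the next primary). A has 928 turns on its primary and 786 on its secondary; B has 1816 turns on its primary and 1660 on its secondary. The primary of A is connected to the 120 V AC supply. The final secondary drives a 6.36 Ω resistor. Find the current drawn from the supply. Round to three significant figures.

Secondary of A: V = 120.00 × 786/928 = 101.64 V.
Secondary of B: V = 101.64 × 1660/1816 = 92.907 V.
I_load = 92.907/6.36 = 14.608 A, so P_out = 92.907 × 14.608 = 1357.2 W.
All ideal ⇒ P_in = P_out, so I_supply = 1357.2/120 = 11.3 A.

I_supply ≈ 11.3 A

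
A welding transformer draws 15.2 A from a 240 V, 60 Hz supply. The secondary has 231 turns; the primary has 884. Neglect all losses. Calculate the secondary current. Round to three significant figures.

I_s ≈ 58.2 A

I_s/I_p = N_p/N_s, so I_s = 15.2 × 884/231 = 58.2 A.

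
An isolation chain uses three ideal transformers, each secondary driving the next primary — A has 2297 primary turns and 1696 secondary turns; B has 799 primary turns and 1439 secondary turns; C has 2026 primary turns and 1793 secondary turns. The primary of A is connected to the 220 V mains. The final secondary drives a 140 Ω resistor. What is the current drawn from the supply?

After A: V = 220.00 × 1696/2297 = 162.44 V.
After B: V = 162.44 × 1439/799 = 292.55 V.
After C: V = 292.55 × 1793/2026 = 258.91 V.
I_load = 258.91/140 = 1.8493 A, so P_out = 258.91 × 1.8493 = 478.80 W.
All ideal ⇒ P_in = P_out, so I_supply = 478.80/220 = 2.18 A.

I_supply ≈ 2.18 A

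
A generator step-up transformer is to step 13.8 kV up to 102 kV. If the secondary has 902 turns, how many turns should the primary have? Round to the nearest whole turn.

N_p = 122 turns

N_p/N_s = V_p/V_s, so N_p = 902 × 13800/102000 = 122.0 ≈ 122 turns.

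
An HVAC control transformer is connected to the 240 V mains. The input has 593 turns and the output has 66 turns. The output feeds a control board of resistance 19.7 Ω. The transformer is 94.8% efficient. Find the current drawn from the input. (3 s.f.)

V_out = 240 × 66/593 = 26.712 V.
I_out = V_out/R = 26.712/19.7 = 1.3559 A.
P_out = V_out I_out = 26.712 × 1.3559 = 36.219 W.
P_in = P_out/η = 36.219/0.948 = 38.206 W.
I_in = P_in/V_in = 38.206/240 = 0.159 A.

I_in ≈ 0.159 A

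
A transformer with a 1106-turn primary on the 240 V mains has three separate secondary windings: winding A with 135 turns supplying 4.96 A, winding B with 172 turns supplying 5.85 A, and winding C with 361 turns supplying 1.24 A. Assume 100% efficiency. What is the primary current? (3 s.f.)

V_A = 240 × 135/1106 = 29.295 V; V_B = 240 × 172/1106 = 37.324 V; V_C = 240 × 361/1106 = 78.336 V.
P_out = V_A I_A + V_B I_B + V_C I_C = 29.295×4.96 + 37.324×5.85 + 78.336×1.24 = 145.30 + 218.34 + 97.137 = 460.78 W.
Ideal ⇒ P_in = P_out, so I_p = P_out/V_p = 460.78/240 = 1.92 A.

I_p ≈ 1.92 A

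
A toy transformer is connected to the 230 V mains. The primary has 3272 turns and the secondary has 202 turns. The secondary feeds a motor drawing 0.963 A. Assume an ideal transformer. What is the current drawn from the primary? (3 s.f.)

I_p ≈ 0.0595 A

For an ideal transformer I_p N_p = I_s N_s, so I_p = 0.963 × 202/3272 = 0.0595 A.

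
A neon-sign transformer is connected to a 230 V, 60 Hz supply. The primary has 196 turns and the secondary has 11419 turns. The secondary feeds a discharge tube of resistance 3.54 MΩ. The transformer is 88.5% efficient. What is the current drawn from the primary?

V_s = 230 × 11419/196 = 13400 V.
I_s = V_s/R = 13400/(3.54×10^6) = 0.0037853 A.
P_out = V_s I_s = 13400 × 0.0037853 = 50.722 W.
P_in = P_out/η = 50.722/0.885 = 57.313 W.
I_p = P_in/V_p = 57.313/230 = 0.249 A.

I_p ≈ 0.249 A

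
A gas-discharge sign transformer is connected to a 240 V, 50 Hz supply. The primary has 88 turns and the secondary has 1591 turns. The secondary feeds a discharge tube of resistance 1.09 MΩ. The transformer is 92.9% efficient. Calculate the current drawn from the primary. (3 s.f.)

I_p ≈ 0.0775 A

V_s = 240 × 1591/88 = 4339.1 V.
I_s = V_s/R = 4339.1/(1.09×10^6) = 0.0039808 A.
P_out = V_s I_s = 4339.1 × 0.0039808 = 17.273 W.
P_in = P_out/η = 17.273/0.929 = 18.593 W.
I_p = P_in/V_p = 18.593/240 = 0.0775 A.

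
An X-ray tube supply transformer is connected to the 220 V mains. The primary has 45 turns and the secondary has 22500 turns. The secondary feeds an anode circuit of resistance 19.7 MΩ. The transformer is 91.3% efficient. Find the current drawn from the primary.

V_s = 220 × 22500/45 = 110000 V.
I_s = V_s/R = 110000/(1.97×10^7) = 0.0055838 A.
P_out = V_s I_s = 110000 × 0.0055838 = 614.21 W.
P_in = P_out/η = 614.21/0.913 = 672.74 W.
I_p = P_in/V_p = 672.74/220 = 3.06 A.

I_p ≈ 3.06 A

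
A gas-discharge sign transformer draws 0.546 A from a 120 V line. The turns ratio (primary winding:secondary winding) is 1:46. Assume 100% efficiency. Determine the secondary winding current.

I_s/I_p = N_p/N_s, so I_s = 0.546 × 1/46 = 0.0119 A.

I_s ≈ 0.0119 A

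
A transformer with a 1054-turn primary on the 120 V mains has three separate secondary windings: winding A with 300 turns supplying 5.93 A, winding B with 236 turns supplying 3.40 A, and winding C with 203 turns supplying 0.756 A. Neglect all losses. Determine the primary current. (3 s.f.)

I_p ≈ 2.59 A

V_A = 120 × 300/1054 = 34.156 V; V_B = 120 × 236/1054 = 26.869 V; V_C = 120 × 203/1054 = 23.112 V.
P_out = V_A I_A + V_B I_B + V_C I_C = 34.156×5.93 + 26.869×3.40 + 23.112×0.756 = 202.54 + 91.355 + 17.473 = 311.37 W.
Ideal ⇒ P_in = P_out, so I_p = P_out/V_p = 311.37/120 = 2.59 A.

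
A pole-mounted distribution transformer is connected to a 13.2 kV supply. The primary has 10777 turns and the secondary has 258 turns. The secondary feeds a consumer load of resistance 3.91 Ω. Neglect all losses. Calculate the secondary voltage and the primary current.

V_s ≈ 316 V, I_p ≈ 1.93 A

V_s = V_p × N_s/N_p = 13200 × 258/10777 = 316.01 V.
I_s = V_s/R = 316.01/3.91 = 80.820 A.
I_p = I_s × N_s/N_p = 80.820 × 258/10777 = 1.93 A.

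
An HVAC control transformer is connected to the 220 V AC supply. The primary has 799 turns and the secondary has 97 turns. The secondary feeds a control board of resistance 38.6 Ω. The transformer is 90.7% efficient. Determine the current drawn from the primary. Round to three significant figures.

I_p ≈ 0.0926 A

V_s = 220 × 97/799 = 26.708 V.
I_s = V_s/R = 26.708/38.6 = 0.69193 A.
P_out = V_s I_s = 26.708 × 0.69193 = 18.480 W.
P_in = P_out/η = 18.480/0.907 = 20.375 W.
I_p = P_in/V_p = 20.375/220 = 0.0926 A.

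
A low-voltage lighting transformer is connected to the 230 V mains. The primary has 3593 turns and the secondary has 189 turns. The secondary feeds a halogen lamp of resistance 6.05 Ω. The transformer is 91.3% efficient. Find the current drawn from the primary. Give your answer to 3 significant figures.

V_s = 230 × 189/3593 = 12.099 V.
I_s = V_s/R = 12.099/6.05 = 1.9998 A.
P_out = V_s I_s = 12.099 × 1.9998 = 24.194 W.
P_in = P_out/η = 24.194/0.913 = 26.500 W.
I_p = P_in/V_p = 26.500/230 = 0.115 A.

I_p ≈ 0.115 A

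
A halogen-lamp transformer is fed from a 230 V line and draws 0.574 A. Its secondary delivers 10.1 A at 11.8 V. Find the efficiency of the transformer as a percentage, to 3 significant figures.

P_in = 230 × 0.574 = 132.020 W.
P_out = 11.8 × 10.1 = 119.180 W.
η = P_out/P_in = 119.180/132.020 = 0.903.

η ≈ 90.3%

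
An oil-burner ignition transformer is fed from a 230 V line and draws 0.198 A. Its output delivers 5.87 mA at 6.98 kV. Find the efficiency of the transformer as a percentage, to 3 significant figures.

P_in = 230 × 0.198 = 45.5400 W.
P_out = 6980 × 0.00587 = 40.9726 W.
η = P_out/P_in = 40.9726/45.5400 = 0.900.

η ≈ 90.0%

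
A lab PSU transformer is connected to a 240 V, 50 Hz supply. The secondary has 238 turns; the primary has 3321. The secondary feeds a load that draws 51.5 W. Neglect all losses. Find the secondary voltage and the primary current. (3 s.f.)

V_s ≈ 17.2 V, I_p ≈ 0.215 A

V_s = V_p × N_s/N_p = 240 × 238/3321 = 17.200 V.
I_s = P/V_s = 51.5/17.200 = 2.9942 A.
I_p = I_s × N_s/N_p = 2.9942 × 238/3321 = 0.215 A.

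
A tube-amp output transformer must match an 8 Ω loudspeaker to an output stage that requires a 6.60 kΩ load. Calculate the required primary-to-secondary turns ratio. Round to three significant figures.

N_p/N_s ≈ 28.7

Z_p/Z_s = (N_p/N_s)², so N_p/N_s = √(6600/8) = √825 = 28.7.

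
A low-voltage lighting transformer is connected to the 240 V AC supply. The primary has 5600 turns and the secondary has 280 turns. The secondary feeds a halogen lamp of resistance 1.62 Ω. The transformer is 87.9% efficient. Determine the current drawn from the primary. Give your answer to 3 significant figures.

V_s = 240 × 280/5600 = 12.000 V.
I_s = V_s/R = 12.000/1.62 = 7.4074 A.
P_out = V_s I_s = 12.000 × 7.4074 = 88.889 W.
P_in = P_out/η = 88.889/0.879 = 101.13 W.
I_p = P_in/V_p = 101.13/240 = 0.421 A.

I_p ≈ 0.421 A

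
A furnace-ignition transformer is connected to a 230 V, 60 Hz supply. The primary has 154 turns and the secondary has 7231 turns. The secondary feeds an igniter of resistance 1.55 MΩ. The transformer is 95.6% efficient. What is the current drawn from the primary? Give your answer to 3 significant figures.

I_p ≈ 0.342 A

V_s = 230 × 7231/154 = 10800 V.
I_s = V_s/R = 10800/(1.55×10^6) = 0.0069674 A.
P_out = V_s I_s = 10800 × 0.0069674 = 75.245 W.
P_in = P_out/η = 75.245/0.956 = 78.708 W.
I_p = P_in/V_p = 78.708/230 = 0.342 A.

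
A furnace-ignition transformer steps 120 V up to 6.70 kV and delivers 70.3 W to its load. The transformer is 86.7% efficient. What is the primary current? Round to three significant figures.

I_p ≈ 0.676 A

P_in = P_out/η = 70.3/0.867 = 81.084 W.
I_p = P_in/V_p = 81.084/120 = 0.676 A.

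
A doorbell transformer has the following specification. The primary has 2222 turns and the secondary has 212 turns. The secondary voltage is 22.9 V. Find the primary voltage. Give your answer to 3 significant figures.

V_p ≈ 240 V

V_p/V_s = N_p/N_s, so V_p = 22.9 × 2222/212 = 240 V.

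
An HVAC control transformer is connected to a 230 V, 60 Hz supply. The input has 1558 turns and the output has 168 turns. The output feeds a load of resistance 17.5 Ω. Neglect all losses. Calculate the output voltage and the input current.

V_out ≈ 24.8 V, I_in ≈ 0.153 A

V_out = V_in × N_out/N_in = 230 × 168/1558 = 24.801 V.
I_out = V_out/R = 24.801/17.5 = 1.4172 A.
I_in = I_out × N_out/N_in = 1.4172 × 168/1558 = 0.153 A.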